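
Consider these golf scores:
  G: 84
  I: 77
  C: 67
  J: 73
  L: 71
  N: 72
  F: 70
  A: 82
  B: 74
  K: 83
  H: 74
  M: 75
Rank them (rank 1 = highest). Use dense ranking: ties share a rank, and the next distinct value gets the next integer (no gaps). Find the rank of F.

Sorted (descending): 84, 83, 82, 77, 75, 74, 74, 73, 72, 71, 70, 67
The 2 values of 74 share dense rank 6.
Remaining distinct values take the next consecutive integers.
F has value 70 → rank 10.

10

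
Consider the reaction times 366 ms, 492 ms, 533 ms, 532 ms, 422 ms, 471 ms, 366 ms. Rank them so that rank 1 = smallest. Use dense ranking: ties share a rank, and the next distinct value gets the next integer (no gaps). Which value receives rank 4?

492

Sorted (ascending): 366, 366, 422, 471, 492, 532, 533
The 2 values of 366 share dense rank 1.
Remaining distinct values take the next consecutive integers.
Rank 4 → value 492.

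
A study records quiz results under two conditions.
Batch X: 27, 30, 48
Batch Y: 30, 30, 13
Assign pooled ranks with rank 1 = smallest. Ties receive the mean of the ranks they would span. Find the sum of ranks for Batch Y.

9

Sorted (ascending): 13, 27, 30, 30, 30, 48
The 3 values of 30 occupy positions 3–5 → average rank 4.
Batch Y values → pooled ranks: 30→4, 30→4, 13→1
Rank sum = 4 + 4 + 1 = 9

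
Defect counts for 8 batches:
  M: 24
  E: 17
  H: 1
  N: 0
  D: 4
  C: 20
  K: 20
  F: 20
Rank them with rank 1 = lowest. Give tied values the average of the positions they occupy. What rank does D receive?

Sorted (ascending): 0, 1, 4, 17, 20, 20, 20, 24
The 3 values of 20 occupy positions 5–7 → average rank 6.
D has value 4 → rank 3.

3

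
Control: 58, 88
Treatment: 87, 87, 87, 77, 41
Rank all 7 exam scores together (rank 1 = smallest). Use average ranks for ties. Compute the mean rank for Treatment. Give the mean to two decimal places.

Sorted (ascending): 41, 58, 77, 87, 87, 87, 88
The 3 values of 87 occupy positions 4–6 → average rank 5.
Treatment values → pooled ranks: 87→5, 87→5, 87→5, 77→3, 41→1
Mean rank = (5 + 5 + 5 + 3 + 1) / 5 = 3.80

3.80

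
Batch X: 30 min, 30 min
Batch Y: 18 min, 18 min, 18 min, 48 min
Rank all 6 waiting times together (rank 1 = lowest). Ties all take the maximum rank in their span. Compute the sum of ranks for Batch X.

10

Sorted (ascending): 18, 18, 18, 30, 30, 48
The 3 values of 18 occupy positions 1–3 → each gets rank 3.
The 2 values of 30 occupy positions 4–5 → each gets rank 5.
Batch X values → pooled ranks: 30→5, 30→5
Rank sum = 5 + 5 = 10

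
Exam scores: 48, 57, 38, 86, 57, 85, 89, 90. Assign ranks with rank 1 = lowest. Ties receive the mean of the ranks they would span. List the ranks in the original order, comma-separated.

2, 3.5, 1, 6, 3.5, 5, 7, 8

Sorted (ascending): 38, 48, 57, 57, 85, 86, 89, 90
The 2 values of 57 occupy positions 3–4 → average rank (3+4)/2 = 3.5.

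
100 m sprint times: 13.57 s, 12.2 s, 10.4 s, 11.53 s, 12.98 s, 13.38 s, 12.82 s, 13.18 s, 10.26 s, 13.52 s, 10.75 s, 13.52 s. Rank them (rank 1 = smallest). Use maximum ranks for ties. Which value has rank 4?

11.53

Sorted (ascending): 10.26, 10.4, 10.75, 11.53, 12.2, 12.82, 12.98, 13.18, 13.38, 13.52, 13.52, 13.57
The 2 values of 13.52 occupy positions 10–11 → each gets rank 11.
Rank 4 → value 11.53.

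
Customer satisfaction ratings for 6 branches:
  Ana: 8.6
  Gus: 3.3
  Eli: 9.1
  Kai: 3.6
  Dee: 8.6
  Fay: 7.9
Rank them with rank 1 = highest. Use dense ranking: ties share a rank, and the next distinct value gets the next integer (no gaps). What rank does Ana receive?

2

Sorted (descending): 9.1, 8.6, 8.6, 7.9, 3.6, 3.3
The 2 values of 8.6 share dense rank 2.
Remaining distinct values take the next consecutive integers.
Ana has value 8.6 → rank 2.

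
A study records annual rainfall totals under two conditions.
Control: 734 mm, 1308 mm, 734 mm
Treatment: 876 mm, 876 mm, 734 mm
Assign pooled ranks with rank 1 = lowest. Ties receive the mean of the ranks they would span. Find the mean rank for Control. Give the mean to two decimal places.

3.33

Sorted (ascending): 734, 734, 734, 876, 876, 1308
The 3 values of 734 occupy positions 1–3 → average rank 2.
The 2 values of 876 occupy positions 4–5 → average rank (4+5)/2 = 4.5.
Control values → pooled ranks: 734→2, 1308→6, 734→2
Mean rank = (2 + 6 + 2) / 3 = 3.33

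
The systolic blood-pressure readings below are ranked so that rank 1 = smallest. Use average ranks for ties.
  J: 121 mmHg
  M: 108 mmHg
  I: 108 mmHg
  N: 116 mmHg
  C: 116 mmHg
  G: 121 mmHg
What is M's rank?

Sorted (ascending): 108, 108, 116, 116, 121, 121
The 2 values of 108 occupy positions 1–2 → average rank (1+2)/2 = 1.5.
The 2 values of 116 occupy positions 3–4 → average rank (3+4)/2 = 3.5.
The 2 values of 121 occupy positions 5–6 → average rank (5+6)/2 = 5.5.
M has value 108 mmHg → rank 1.5.

1.5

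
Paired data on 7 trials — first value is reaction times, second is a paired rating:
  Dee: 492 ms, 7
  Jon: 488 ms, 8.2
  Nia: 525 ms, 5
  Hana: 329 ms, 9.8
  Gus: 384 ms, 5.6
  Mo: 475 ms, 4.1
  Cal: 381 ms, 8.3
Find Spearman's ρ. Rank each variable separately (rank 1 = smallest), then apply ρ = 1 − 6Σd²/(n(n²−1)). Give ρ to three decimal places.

Ranks of variable 1: 6, 5, 7, 1, 3, 4, 2
Ranks of variable 2: 4, 5, 2, 7, 3, 1, 6
d = r₁ − r₂: 2, 0, 5, -6, 0, 3, -4
d²: 4, 0, 25, 36, 0, 9, 16; Σd² = 90
ρ = 1 − 6·90/(7·48) = 1 − 540/336 = -0.607

-0.607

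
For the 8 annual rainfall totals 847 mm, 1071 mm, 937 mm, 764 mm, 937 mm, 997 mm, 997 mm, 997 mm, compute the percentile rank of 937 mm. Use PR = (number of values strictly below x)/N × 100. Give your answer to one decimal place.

N = 8.
Strictly below 937: 2. Equal to 937: 2.
PR = 2/8 × 100 = 25.0

25.0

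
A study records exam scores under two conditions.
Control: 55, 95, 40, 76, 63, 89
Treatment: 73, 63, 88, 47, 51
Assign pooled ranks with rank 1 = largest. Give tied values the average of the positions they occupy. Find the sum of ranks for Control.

32.5

Sorted (descending): 95, 89, 88, 76, 73, 63, 63, 55, 51, 47, 40
The 2 values of 63 occupy positions 6–7 → average rank (6+7)/2 = 6.5.
Control values → pooled ranks: 55→8, 95→1, 40→11, 76→4, 63→6.5, 89→2
Rank sum = 8 + 1 + 11 + 4 + 6.5 + 2 = 32.5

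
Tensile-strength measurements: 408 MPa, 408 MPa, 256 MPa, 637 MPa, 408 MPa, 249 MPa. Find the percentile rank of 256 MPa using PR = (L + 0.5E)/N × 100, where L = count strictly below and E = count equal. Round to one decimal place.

25.0

N = 6.
Strictly below 256: 1. Equal to 256: 1.
PR = (1 + 0.5·1)/6 × 100 = 25.0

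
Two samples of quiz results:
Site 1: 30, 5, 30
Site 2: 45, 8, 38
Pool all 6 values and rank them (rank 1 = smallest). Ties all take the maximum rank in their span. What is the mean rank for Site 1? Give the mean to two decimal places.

3.00

Sorted (ascending): 5, 8, 30, 30, 38, 45
The 2 values of 30 occupy positions 3–4 → each gets rank 4.
Site 1 values → pooled ranks: 30→4, 5→1, 30→4
Mean rank = (4 + 1 + 4) / 3 = 3.00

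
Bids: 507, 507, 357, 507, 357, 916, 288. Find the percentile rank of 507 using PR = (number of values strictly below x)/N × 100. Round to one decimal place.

N = 7.
Strictly below 507: 3. Equal to 507: 3.
PR = 3/7 × 100 = 42.9

42.9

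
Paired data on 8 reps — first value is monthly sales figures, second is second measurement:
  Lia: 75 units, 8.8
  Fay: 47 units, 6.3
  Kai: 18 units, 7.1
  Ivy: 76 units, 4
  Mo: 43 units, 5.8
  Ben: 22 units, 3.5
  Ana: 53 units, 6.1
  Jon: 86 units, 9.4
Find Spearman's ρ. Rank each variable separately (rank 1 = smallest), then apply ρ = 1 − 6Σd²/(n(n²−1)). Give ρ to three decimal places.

0.357

Ranks of variable 1: 6, 4, 1, 7, 3, 2, 5, 8
Ranks of variable 2: 7, 5, 6, 2, 3, 1, 4, 8
d = r₁ − r₂: -1, -1, -5, 5, 0, 1, 1, 0
d²: 1, 1, 25, 25, 0, 1, 1, 0; Σd² = 54
ρ = 1 − 6·54/(8·63) = 1 − 324/504 = 0.357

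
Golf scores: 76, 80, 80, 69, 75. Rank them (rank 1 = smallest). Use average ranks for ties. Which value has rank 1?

69

Sorted (ascending): 69, 75, 76, 80, 80
The 2 values of 80 occupy positions 4–5 → average rank (4+5)/2 = 4.5.
Rank 1 → value 69.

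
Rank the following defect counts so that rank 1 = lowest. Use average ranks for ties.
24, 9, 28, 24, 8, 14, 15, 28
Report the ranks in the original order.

Sorted (ascending): 8, 9, 14, 15, 24, 24, 28, 28
The 2 values of 24 occupy positions 5–6 → average rank (5+6)/2 = 5.5.
The 2 values of 28 occupy positions 7–8 → average rank (7+8)/2 = 7.5.

5.5, 2, 7.5, 5.5, 1, 3, 4, 7.5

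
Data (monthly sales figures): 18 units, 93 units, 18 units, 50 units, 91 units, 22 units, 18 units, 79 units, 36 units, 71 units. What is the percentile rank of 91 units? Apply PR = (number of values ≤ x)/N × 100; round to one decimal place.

N = 10.
Strictly below 91: 8. Equal to 91: 1.
PR = 9/10 × 100 = 90.0

90.0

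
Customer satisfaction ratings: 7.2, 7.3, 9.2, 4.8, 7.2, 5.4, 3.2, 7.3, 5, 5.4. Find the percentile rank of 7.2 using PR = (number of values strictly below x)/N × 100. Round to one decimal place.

50.0

N = 10.
Strictly below 7.2: 5. Equal to 7.2: 2.
PR = 5/10 × 100 = 50.0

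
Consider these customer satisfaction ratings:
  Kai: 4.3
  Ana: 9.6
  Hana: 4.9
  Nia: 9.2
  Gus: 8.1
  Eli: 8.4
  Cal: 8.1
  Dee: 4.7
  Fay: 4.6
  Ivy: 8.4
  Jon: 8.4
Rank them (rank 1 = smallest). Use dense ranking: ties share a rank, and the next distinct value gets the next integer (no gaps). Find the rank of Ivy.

Sorted (ascending): 4.3, 4.6, 4.7, 4.9, 8.1, 8.1, 8.4, 8.4, 8.4, 9.2, 9.6
The 2 values of 8.1 share dense rank 5.
The 3 values of 8.4 share dense rank 6.
Remaining distinct values take the next consecutive integers.
Ivy has value 8.4 → rank 6.

6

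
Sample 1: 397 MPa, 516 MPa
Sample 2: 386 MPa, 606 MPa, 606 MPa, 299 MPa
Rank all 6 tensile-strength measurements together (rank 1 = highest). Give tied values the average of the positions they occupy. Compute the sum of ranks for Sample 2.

Sorted (descending): 606, 606, 516, 397, 386, 299
The 2 values of 606 occupy positions 1–2 → average rank (1+2)/2 = 1.5.
Sample 2 values → pooled ranks: 386→5, 606→1.5, 606→1.5, 299→6
Rank sum = 5 + 1.5 + 1.5 + 6 = 14

14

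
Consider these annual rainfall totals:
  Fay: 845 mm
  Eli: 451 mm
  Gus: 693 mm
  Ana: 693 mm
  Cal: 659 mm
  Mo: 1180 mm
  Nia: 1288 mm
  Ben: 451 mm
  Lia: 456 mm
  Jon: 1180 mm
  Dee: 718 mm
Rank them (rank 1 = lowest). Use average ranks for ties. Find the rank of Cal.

Sorted (ascending): 451, 451, 456, 659, 693, 693, 718, 845, 1180, 1180, 1288
The 2 values of 451 occupy positions 1–2 → average rank (1+2)/2 = 1.5.
The 2 values of 693 occupy positions 5–6 → average rank (5+6)/2 = 5.5.
The 2 values of 1180 occupy positions 9–10 → average rank (9+10)/2 = 9.5.
Cal has value 659 mm → rank 4.

4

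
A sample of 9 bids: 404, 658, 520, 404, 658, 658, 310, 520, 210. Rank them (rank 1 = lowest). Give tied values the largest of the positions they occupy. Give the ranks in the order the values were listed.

Sorted (ascending): 210, 310, 404, 404, 520, 520, 658, 658, 658
The 2 values of 404 occupy positions 3–4 → each gets rank 4.
The 2 values of 520 occupy positions 5–6 → each gets rank 6.
The 3 values of 658 occupy positions 7–9 → each gets rank 9.

4, 9, 6, 4, 9, 9, 2, 6, 1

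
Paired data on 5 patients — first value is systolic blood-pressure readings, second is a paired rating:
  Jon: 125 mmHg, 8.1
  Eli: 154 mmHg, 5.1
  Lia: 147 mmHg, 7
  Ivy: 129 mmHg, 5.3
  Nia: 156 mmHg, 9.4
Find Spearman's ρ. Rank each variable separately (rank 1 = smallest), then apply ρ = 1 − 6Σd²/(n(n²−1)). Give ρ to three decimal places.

Ranks of variable 1: 1, 4, 3, 2, 5
Ranks of variable 2: 4, 1, 3, 2, 5
d = r₁ − r₂: -3, 3, 0, 0, 0
d²: 9, 9, 0, 0, 0; Σd² = 18
ρ = 1 − 6·18/(5·24) = 1 − 108/120 = 0.100

0.100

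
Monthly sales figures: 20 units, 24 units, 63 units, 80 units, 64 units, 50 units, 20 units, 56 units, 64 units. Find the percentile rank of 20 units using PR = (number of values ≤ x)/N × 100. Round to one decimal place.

N = 9.
Strictly below 20: 0. Equal to 20: 2.
PR = 2/9 × 100 = 22.2

22.2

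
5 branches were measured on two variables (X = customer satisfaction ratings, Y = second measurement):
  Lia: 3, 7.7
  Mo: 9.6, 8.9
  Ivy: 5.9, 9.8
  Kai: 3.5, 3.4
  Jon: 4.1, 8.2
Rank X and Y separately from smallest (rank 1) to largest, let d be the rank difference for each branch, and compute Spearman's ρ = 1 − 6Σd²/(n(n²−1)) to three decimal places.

Ranks of variable 1: 1, 5, 4, 2, 3
Ranks of variable 2: 2, 4, 5, 1, 3
d = r₁ − r₂: -1, 1, -1, 1, 0
d²: 1, 1, 1, 1, 0; Σd² = 4
ρ = 1 − 6·4/(5·24) = 1 − 24/120 = 0.800

0.800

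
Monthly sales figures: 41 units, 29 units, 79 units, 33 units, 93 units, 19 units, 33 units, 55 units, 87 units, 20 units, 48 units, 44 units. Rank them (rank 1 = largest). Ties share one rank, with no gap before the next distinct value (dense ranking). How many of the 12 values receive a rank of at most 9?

Sorted (descending): 93, 87, 79, 55, 48, 44, 41, 33, 33, 29, 20, 19
The 2 values of 33 share dense rank 8.
Remaining distinct values take the next consecutive integers.
Ranks ≤ 9: {1, 2, 3, 4, 5, 6, 7, 8, 8, 9} → 10 values.

10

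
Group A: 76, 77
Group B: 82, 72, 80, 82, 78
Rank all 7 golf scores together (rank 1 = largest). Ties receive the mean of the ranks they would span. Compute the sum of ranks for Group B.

Sorted (descending): 82, 82, 80, 78, 77, 76, 72
The 2 values of 82 occupy positions 1–2 → average rank (1+2)/2 = 1.5.
Group B values → pooled ranks: 82→1.5, 72→7, 80→3, 82→1.5, 78→4
Rank sum = 1.5 + 7 + 3 + 1.5 + 4 = 17

17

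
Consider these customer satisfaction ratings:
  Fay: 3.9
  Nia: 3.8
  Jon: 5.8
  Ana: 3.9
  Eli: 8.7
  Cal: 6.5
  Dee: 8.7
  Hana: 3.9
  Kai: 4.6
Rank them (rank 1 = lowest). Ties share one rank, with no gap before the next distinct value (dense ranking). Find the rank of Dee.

6

Sorted (ascending): 3.8, 3.9, 3.9, 3.9, 4.6, 5.8, 6.5, 8.7, 8.7
The 3 values of 3.9 share dense rank 2.
The 2 values of 8.7 share dense rank 6.
Remaining distinct values take the next consecutive integers.
Dee has value 8.7 → rank 6.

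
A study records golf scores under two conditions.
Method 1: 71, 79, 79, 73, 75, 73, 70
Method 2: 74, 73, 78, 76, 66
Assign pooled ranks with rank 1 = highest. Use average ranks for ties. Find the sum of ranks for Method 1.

Sorted (descending): 79, 79, 78, 76, 75, 74, 73, 73, 73, 71, 70, 66
The 2 values of 79 occupy positions 1–2 → average rank (1+2)/2 = 1.5.
The 3 values of 73 occupy positions 7–9 → average rank 8.
Method 1 values → pooled ranks: 71→10, 79→1.5, 79→1.5, 73→8, 75→5, 73→8, 70→11
Rank sum = 10 + 1.5 + 1.5 + 8 + 5 + 8 + 11 = 45

45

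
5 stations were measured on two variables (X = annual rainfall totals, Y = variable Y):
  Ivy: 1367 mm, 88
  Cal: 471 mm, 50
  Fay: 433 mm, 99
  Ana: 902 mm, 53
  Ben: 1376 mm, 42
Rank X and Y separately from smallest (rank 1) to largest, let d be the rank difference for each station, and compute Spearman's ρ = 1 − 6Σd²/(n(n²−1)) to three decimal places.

-0.600

Ranks of variable 1: 4, 2, 1, 3, 5
Ranks of variable 2: 4, 2, 5, 3, 1
d = r₁ − r₂: 0, 0, -4, 0, 4
d²: 0, 0, 16, 0, 16; Σd² = 32
ρ = 1 − 6·32/(5·24) = 1 − 192/120 = -0.600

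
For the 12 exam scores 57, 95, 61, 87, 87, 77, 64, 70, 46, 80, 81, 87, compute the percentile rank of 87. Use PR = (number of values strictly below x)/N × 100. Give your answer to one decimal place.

66.7

N = 12.
Strictly below 87: 8. Equal to 87: 3.
PR = 8/12 × 100 = 66.7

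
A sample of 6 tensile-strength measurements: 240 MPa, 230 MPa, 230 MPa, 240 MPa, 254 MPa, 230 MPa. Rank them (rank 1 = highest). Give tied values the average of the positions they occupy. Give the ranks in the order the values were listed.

Sorted (descending): 254, 240, 240, 230, 230, 230
The 2 values of 240 occupy positions 2–3 → average rank (2+3)/2 = 2.5.
The 3 values of 230 occupy positions 4–6 → average rank 5.

2.5, 5, 5, 2.5, 1, 5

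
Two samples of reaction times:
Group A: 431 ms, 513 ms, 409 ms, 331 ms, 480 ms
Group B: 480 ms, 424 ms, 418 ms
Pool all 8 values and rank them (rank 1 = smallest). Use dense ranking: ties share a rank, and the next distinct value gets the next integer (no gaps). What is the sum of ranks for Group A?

21

Sorted (ascending): 331, 409, 418, 424, 431, 480, 480, 513
The 2 values of 480 share dense rank 6.
Remaining distinct values take the next consecutive integers.
Group A values → pooled ranks: 431→5, 513→7, 409→2, 331→1, 480→6
Rank sum = 5 + 7 + 2 + 1 + 6 = 21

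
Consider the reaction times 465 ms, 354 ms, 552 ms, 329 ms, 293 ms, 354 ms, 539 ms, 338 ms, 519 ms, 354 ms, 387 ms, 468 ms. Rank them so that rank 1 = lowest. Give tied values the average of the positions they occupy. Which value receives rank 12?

Sorted (ascending): 293, 329, 338, 354, 354, 354, 387, 465, 468, 519, 539, 552
The 3 values of 354 occupy positions 4–6 → average rank 5.
Rank 12 → value 552.

552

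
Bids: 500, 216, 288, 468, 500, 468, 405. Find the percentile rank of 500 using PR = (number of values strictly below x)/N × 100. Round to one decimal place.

N = 7.
Strictly below 500: 5. Equal to 500: 2.
PR = 5/7 × 100 = 71.4

71.4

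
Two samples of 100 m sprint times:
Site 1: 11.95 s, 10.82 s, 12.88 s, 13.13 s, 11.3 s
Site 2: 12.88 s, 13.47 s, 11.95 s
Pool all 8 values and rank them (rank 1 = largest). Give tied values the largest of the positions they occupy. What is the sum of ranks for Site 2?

Sorted (descending): 13.47, 13.13, 12.88, 12.88, 11.95, 11.95, 11.3, 10.82
The 2 values of 12.88 occupy positions 3–4 → each gets rank 4.
The 2 values of 11.95 occupy positions 5–6 → each gets rank 6.
Site 2 values → pooled ranks: 12.88→4, 13.47→1, 11.95→6
Rank sum = 4 + 1 + 6 = 11

11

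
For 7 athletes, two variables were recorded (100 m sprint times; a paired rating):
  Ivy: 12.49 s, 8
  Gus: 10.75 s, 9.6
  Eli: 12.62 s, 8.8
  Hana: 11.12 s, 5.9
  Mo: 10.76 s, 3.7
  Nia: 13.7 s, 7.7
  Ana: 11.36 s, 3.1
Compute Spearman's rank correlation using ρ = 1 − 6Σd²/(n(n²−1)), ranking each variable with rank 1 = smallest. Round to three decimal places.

Ranks of variable 1: 5, 1, 6, 3, 2, 7, 4
Ranks of variable 2: 5, 7, 6, 3, 2, 4, 1
d = r₁ − r₂: 0, -6, 0, 0, 0, 3, 3
d²: 0, 36, 0, 0, 0, 9, 9; Σd² = 54
ρ = 1 − 6·54/(7·48) = 1 − 324/336 = 0.036

0.036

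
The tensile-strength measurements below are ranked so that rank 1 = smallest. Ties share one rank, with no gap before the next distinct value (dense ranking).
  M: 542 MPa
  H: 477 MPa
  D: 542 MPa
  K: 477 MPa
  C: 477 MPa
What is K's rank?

Sorted (ascending): 477, 477, 477, 542, 542
The 3 values of 477 share dense rank 1.
The 2 values of 542 share dense rank 2.
K has value 477 MPa → rank 1.

1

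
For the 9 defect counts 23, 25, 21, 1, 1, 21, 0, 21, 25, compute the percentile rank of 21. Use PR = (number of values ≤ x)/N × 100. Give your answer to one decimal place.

N = 9.
Strictly below 21: 3. Equal to 21: 3.
PR = 6/9 × 100 = 66.7

66.7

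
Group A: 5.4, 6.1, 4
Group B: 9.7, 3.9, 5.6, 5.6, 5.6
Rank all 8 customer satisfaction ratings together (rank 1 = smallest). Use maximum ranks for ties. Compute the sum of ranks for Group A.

12

Sorted (ascending): 3.9, 4, 5.4, 5.6, 5.6, 5.6, 6.1, 9.7
The 3 values of 5.6 occupy positions 4–6 → each gets rank 6.
Group A values → pooled ranks: 5.4→3, 6.1→7, 4→2
Rank sum = 3 + 7 + 2 = 12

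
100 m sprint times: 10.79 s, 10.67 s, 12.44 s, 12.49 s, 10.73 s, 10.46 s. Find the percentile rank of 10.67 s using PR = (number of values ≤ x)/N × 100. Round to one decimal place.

33.3

N = 6.
Strictly below 10.67: 1. Equal to 10.67: 1.
PR = 2/6 × 100 = 33.3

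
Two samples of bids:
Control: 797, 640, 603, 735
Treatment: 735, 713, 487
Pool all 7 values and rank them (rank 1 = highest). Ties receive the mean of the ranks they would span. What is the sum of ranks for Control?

14.5

Sorted (descending): 797, 735, 735, 713, 640, 603, 487
The 2 values of 735 occupy positions 2–3 → average rank (2+3)/2 = 2.5.
Control values → pooled ranks: 797→1, 640→5, 603→6, 735→2.5
Rank sum = 1 + 5 + 6 + 2.5 = 14.5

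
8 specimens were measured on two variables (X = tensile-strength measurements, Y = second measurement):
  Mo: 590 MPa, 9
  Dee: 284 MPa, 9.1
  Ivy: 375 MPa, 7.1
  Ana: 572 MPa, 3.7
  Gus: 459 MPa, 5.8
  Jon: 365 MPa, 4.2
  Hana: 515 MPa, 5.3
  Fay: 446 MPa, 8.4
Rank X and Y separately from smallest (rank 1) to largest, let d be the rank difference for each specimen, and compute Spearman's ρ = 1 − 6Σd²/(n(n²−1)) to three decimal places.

Ranks of variable 1: 8, 1, 3, 7, 5, 2, 6, 4
Ranks of variable 2: 7, 8, 5, 1, 4, 2, 3, 6
d = r₁ − r₂: 1, -7, -2, 6, 1, 0, 3, -2
d²: 1, 49, 4, 36, 1, 0, 9, 4; Σd² = 104
ρ = 1 − 6·104/(8·63) = 1 − 624/504 = -0.238

-0.238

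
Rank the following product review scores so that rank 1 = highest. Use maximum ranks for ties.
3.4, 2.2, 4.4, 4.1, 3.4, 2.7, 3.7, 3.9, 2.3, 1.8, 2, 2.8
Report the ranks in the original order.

Sorted (descending): 4.4, 4.1, 3.9, 3.7, 3.4, 3.4, 2.8, 2.7, 2.3, 2.2, 2, 1.8
The 2 values of 3.4 occupy positions 5–6 → each gets rank 6.

6, 10, 1, 2, 6, 8, 4, 3, 9, 12, 11, 7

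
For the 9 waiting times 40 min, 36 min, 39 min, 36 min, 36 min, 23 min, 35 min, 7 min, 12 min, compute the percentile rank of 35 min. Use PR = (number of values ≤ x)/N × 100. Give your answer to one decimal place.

44.4

N = 9.
Strictly below 35: 3. Equal to 35: 1.
PR = 4/9 × 100 = 44.4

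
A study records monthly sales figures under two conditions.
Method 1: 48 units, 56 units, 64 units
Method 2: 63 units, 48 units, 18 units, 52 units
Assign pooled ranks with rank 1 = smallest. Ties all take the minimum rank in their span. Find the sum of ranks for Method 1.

14

Sorted (ascending): 18, 48, 48, 52, 56, 63, 64
The 2 values of 48 occupy positions 2–3 → each gets rank 2.
Method 1 values → pooled ranks: 48→2, 56→5, 64→7
Rank sum = 2 + 5 + 7 = 14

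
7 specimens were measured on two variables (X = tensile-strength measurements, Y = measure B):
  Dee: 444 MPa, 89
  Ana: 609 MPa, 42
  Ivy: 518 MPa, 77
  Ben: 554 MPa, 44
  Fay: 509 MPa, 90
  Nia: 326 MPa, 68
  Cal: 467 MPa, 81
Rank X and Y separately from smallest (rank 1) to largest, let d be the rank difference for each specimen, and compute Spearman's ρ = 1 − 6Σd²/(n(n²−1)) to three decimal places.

Ranks of variable 1: 2, 7, 5, 6, 4, 1, 3
Ranks of variable 2: 6, 1, 4, 2, 7, 3, 5
d = r₁ − r₂: -4, 6, 1, 4, -3, -2, -2
d²: 16, 36, 1, 16, 9, 4, 4; Σd² = 86
ρ = 1 − 6·86/(7·48) = 1 − 516/336 = -0.536

-0.536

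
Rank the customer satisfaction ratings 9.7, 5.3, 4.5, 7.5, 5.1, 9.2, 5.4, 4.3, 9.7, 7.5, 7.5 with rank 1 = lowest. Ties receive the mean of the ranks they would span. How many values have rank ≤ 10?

Sorted (ascending): 4.3, 4.5, 5.1, 5.3, 5.4, 7.5, 7.5, 7.5, 9.2, 9.7, 9.7
The 3 values of 7.5 occupy positions 6–8 → average rank 7.
The 2 values of 9.7 occupy positions 10–11 → average rank (10+11)/2 = 10.5.
Ranks ≤ 10: {1, 2, 3, 4, 5, 7, 7, 7, 9} → 9 values.

9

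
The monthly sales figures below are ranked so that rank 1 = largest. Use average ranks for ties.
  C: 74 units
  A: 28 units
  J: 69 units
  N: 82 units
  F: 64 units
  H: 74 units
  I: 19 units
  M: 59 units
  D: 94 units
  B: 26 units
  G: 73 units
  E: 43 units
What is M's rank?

8

Sorted (descending): 94, 82, 74, 74, 73, 69, 64, 59, 43, 28, 26, 19
The 2 values of 74 occupy positions 3–4 → average rank (3+4)/2 = 3.5.
M has value 59 units → rank 8.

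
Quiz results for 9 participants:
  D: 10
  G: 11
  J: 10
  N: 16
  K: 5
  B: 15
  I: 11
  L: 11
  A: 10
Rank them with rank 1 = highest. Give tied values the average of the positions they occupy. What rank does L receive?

Sorted (descending): 16, 15, 11, 11, 11, 10, 10, 10, 5
The 3 values of 11 occupy positions 3–5 → average rank 4.
The 3 values of 10 occupy positions 6–8 → average rank 7.
L has value 11 → rank 4.

4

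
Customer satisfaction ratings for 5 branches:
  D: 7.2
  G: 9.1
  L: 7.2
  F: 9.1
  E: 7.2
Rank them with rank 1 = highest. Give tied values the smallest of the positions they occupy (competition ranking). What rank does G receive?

Sorted (descending): 9.1, 9.1, 7.2, 7.2, 7.2
The 2 values of 9.1 occupy positions 1–2 → each gets rank 1.
The 3 values of 7.2 occupy positions 3–5 → each gets rank 3.
G has value 9.1 → rank 1.

1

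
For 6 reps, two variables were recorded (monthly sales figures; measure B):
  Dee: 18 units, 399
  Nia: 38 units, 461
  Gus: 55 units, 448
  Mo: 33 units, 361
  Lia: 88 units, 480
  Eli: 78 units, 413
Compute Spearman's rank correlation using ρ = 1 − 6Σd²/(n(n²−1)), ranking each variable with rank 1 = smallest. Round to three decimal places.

0.714

Ranks of variable 1: 1, 3, 4, 2, 6, 5
Ranks of variable 2: 2, 5, 4, 1, 6, 3
d = r₁ − r₂: -1, -2, 0, 1, 0, 2
d²: 1, 4, 0, 1, 0, 4; Σd² = 10
ρ = 1 − 6·10/(6·35) = 1 − 60/210 = 0.714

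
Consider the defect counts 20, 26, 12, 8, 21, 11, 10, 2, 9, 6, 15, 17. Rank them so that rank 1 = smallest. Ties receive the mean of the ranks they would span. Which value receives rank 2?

6

Sorted (ascending): 2, 6, 8, 9, 10, 11, 12, 15, 17, 20, 21, 26
No ties — each value takes its position as its rank.
Rank 2 → value 6.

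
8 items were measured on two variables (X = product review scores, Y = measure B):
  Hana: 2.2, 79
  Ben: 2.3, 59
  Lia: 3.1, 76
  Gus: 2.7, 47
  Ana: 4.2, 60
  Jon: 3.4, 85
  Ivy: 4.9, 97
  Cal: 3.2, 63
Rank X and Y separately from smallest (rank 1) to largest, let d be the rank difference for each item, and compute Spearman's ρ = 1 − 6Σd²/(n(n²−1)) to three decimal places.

Ranks of variable 1: 1, 2, 4, 3, 7, 6, 8, 5
Ranks of variable 2: 6, 2, 5, 1, 3, 7, 8, 4
d = r₁ − r₂: -5, 0, -1, 2, 4, -1, 0, 1
d²: 25, 0, 1, 4, 16, 1, 0, 1; Σd² = 48
ρ = 1 − 6·48/(8·63) = 1 − 288/504 = 0.429

0.429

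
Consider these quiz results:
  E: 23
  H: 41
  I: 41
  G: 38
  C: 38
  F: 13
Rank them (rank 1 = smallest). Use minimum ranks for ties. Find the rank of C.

Sorted (ascending): 13, 23, 38, 38, 41, 41
The 2 values of 38 occupy positions 3–4 → each gets rank 3.
The 2 values of 41 occupy positions 5–6 → each gets rank 5.
C has value 38 → rank 3.

3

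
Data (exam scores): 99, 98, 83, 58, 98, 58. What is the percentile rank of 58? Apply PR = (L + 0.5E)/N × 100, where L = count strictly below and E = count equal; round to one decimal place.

N = 6.
Strictly below 58: 0. Equal to 58: 2.
PR = (0 + 0.5·2)/6 × 100 = 16.7

16.7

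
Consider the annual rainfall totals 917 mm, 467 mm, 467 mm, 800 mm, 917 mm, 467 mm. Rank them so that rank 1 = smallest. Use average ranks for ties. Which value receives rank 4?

800

Sorted (ascending): 467, 467, 467, 800, 917, 917
The 3 values of 467 occupy positions 1–3 → average rank 2.
The 2 values of 917 occupy positions 5–6 → average rank (5+6)/2 = 5.5.
Rank 4 → value 800.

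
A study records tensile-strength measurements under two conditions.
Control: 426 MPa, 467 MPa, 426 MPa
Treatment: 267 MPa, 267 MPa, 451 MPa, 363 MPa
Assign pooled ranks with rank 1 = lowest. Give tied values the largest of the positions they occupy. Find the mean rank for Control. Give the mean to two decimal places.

5.67

Sorted (ascending): 267, 267, 363, 426, 426, 451, 467
The 2 values of 267 occupy positions 1–2 → each gets rank 2.
The 2 values of 426 occupy positions 4–5 → each gets rank 5.
Control values → pooled ranks: 426→5, 467→7, 426→5
Mean rank = (5 + 7 + 5) / 3 = 5.67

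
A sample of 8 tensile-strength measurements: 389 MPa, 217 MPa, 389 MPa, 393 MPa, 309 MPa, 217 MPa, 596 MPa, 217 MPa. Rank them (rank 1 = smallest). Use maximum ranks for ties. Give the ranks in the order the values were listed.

6, 3, 6, 7, 4, 3, 8, 3

Sorted (ascending): 217, 217, 217, 309, 389, 389, 393, 596
The 3 values of 217 occupy positions 1–3 → each gets rank 3.
The 2 values of 389 occupy positions 5–6 → each gets rank 6.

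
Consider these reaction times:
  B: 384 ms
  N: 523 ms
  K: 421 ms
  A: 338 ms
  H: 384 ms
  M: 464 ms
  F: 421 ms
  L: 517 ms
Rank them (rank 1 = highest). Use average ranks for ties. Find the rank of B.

6.5

Sorted (descending): 523, 517, 464, 421, 421, 384, 384, 338
The 2 values of 421 occupy positions 4–5 → average rank (4+5)/2 = 4.5.
The 2 values of 384 occupy positions 6–7 → average rank (6+7)/2 = 6.5.
B has value 384 ms → rank 6.5.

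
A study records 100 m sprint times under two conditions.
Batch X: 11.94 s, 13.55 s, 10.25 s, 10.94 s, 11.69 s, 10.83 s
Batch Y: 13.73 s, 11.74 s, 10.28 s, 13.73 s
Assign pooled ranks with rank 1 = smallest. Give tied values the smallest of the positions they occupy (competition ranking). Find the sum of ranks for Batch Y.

Sorted (ascending): 10.25, 10.28, 10.83, 10.94, 11.69, 11.74, 11.94, 13.55, 13.73, 13.73
The 2 values of 13.73 occupy positions 9–10 → each gets rank 9.
Batch Y values → pooled ranks: 13.73→9, 11.74→6, 10.28→2, 13.73→9
Rank sum = 9 + 6 + 2 + 9 = 26

26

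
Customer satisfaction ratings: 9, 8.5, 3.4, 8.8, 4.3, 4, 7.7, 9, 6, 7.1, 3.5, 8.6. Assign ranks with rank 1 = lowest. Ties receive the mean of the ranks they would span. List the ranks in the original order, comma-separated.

Sorted (ascending): 3.4, 3.5, 4, 4.3, 6, 7.1, 7.7, 8.5, 8.6, 8.8, 9, 9
The 2 values of 9 occupy positions 11–12 → average rank (11+12)/2 = 11.5.

11.5, 8, 1, 10, 4, 3, 7, 11.5, 5, 6, 2, 9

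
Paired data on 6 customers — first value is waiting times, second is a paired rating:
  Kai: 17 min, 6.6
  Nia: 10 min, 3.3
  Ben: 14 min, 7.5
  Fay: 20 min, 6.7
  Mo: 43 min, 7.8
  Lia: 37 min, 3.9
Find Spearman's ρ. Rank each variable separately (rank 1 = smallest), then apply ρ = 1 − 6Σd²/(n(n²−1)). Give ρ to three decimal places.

0.486

Ranks of variable 1: 3, 1, 2, 4, 6, 5
Ranks of variable 2: 3, 1, 5, 4, 6, 2
d = r₁ − r₂: 0, 0, -3, 0, 0, 3
d²: 0, 0, 9, 0, 0, 9; Σd² = 18
ρ = 1 − 6·18/(6·35) = 1 − 108/210 = 0.486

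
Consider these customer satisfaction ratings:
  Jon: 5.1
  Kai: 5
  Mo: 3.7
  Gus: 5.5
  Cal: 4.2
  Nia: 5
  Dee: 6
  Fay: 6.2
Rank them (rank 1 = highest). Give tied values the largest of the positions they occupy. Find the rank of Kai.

Sorted (descending): 6.2, 6, 5.5, 5.1, 5, 5, 4.2, 3.7
The 2 values of 5 occupy positions 5–6 → each gets rank 6.
Kai has value 5 → rank 6.

6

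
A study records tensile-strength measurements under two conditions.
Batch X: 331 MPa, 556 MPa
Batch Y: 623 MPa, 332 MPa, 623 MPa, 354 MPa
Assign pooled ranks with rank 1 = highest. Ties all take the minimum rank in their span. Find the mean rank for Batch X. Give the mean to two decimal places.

Sorted (descending): 623, 623, 556, 354, 332, 331
The 2 values of 623 occupy positions 1–2 → each gets rank 1.
Batch X values → pooled ranks: 331→6, 556→3
Mean rank = (6 + 3) / 2 = 4.50

4.50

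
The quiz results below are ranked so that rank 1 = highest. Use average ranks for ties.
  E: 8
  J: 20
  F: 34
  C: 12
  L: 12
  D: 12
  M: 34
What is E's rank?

Sorted (descending): 34, 34, 20, 12, 12, 12, 8
The 2 values of 34 occupy positions 1–2 → average rank (1+2)/2 = 1.5.
The 3 values of 12 occupy positions 4–6 → average rank 5.
E has value 8 → rank 7.

7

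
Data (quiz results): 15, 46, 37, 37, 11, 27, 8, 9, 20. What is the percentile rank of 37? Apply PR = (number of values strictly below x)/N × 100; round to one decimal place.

N = 9.
Strictly below 37: 6. Equal to 37: 2.
PR = 6/9 × 100 = 66.7

66.7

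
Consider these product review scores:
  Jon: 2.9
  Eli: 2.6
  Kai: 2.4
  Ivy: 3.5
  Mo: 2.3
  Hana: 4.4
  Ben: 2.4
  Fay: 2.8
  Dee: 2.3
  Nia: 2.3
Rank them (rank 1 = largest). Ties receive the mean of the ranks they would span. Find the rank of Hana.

1

Sorted (descending): 4.4, 3.5, 2.9, 2.8, 2.6, 2.4, 2.4, 2.3, 2.3, 2.3
The 2 values of 2.4 occupy positions 6–7 → average rank (6+7)/2 = 6.5.
The 3 values of 2.3 occupy positions 8–10 → average rank 9.
Hana has value 4.4 → rank 1.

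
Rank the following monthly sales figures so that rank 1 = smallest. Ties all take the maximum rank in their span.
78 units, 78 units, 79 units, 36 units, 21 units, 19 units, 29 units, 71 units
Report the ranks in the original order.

7, 7, 8, 4, 2, 1, 3, 5

Sorted (ascending): 19, 21, 29, 36, 71, 78, 78, 79
The 2 values of 78 occupy positions 6–7 → each gets rank 7.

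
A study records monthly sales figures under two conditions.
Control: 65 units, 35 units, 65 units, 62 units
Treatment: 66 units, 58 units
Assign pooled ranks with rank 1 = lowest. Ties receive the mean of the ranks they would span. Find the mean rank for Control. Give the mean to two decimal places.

Sorted (ascending): 35, 58, 62, 65, 65, 66
The 2 values of 65 occupy positions 4–5 → average rank (4+5)/2 = 4.5.
Control values → pooled ranks: 65→4.5, 35→1, 65→4.5, 62→3
Mean rank = (4.5 + 1 + 4.5 + 3) / 4 = 3.25

3.25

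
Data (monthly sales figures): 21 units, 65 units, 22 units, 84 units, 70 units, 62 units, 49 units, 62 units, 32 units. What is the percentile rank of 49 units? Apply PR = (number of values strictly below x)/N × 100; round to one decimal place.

33.3

N = 9.
Strictly below 49: 3. Equal to 49: 1.
PR = 3/9 × 100 = 33.3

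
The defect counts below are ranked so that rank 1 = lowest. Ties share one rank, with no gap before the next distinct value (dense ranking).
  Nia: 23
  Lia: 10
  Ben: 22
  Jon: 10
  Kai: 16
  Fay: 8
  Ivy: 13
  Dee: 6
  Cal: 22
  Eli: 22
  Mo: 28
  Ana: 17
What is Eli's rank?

Sorted (ascending): 6, 8, 10, 10, 13, 16, 17, 22, 22, 22, 23, 28
The 2 values of 10 share dense rank 3.
The 3 values of 22 share dense rank 7.
Remaining distinct values take the next consecutive integers.
Eli has value 22 → rank 7.

7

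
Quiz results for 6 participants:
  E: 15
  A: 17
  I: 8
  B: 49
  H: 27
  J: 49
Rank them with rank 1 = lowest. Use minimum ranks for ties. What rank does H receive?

4

Sorted (ascending): 8, 15, 17, 27, 49, 49
The 2 values of 49 occupy positions 5–6 → each gets rank 5.
H has value 27 → rank 4.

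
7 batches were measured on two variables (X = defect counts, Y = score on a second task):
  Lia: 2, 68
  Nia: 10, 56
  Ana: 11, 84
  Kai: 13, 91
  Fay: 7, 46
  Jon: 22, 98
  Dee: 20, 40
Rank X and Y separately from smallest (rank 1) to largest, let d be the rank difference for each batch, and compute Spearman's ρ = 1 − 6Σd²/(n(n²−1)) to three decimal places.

0.357

Ranks of variable 1: 1, 3, 4, 5, 2, 7, 6
Ranks of variable 2: 4, 3, 5, 6, 2, 7, 1
d = r₁ − r₂: -3, 0, -1, -1, 0, 0, 5
d²: 9, 0, 1, 1, 0, 0, 25; Σd² = 36
ρ = 1 − 6·36/(7·48) = 1 − 216/336 = 0.357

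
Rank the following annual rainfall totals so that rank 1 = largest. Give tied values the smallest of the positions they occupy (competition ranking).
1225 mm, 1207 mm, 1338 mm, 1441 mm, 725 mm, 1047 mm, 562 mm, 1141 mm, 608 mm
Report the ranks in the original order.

Sorted (descending): 1441, 1338, 1225, 1207, 1141, 1047, 725, 608, 562
No ties — each value takes its position as its rank.

3, 4, 2, 1, 7, 6, 9, 5, 8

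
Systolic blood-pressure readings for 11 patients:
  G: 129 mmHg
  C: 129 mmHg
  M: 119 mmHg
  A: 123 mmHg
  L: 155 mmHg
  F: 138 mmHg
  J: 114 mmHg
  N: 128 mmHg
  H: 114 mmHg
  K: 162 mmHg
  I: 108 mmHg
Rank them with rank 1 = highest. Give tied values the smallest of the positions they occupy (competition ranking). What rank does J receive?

Sorted (descending): 162, 155, 138, 129, 129, 128, 123, 119, 114, 114, 108
The 2 values of 129 occupy positions 4–5 → each gets rank 4.
The 2 values of 114 occupy positions 9–10 → each gets rank 9.
J has value 114 mmHg → rank 9.

9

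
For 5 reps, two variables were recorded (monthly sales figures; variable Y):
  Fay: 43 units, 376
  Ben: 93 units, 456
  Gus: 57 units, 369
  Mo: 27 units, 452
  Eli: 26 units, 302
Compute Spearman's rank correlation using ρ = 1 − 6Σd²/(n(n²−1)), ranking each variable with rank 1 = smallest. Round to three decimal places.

Ranks of variable 1: 3, 5, 4, 2, 1
Ranks of variable 2: 3, 5, 2, 4, 1
d = r₁ − r₂: 0, 0, 2, -2, 0
d²: 0, 0, 4, 4, 0; Σd² = 8
ρ = 1 − 6·8/(5·24) = 1 − 48/120 = 0.600

0.600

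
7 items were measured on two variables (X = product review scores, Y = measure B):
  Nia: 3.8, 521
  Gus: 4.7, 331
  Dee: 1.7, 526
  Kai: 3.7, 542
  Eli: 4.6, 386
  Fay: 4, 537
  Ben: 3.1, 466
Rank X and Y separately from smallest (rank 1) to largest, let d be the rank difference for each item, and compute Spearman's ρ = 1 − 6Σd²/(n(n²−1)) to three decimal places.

-0.536

Ranks of variable 1: 4, 7, 1, 3, 6, 5, 2
Ranks of variable 2: 4, 1, 5, 7, 2, 6, 3
d = r₁ − r₂: 0, 6, -4, -4, 4, -1, -1
d²: 0, 36, 16, 16, 16, 1, 1; Σd² = 86
ρ = 1 − 6·86/(7·48) = 1 − 516/336 = -0.536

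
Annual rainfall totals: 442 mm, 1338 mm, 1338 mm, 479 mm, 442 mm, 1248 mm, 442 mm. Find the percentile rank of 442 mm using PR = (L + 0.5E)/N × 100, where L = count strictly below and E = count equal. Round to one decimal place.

21.4

N = 7.
Strictly below 442: 0. Equal to 442: 3.
PR = (0 + 0.5·3)/7 × 100 = 21.4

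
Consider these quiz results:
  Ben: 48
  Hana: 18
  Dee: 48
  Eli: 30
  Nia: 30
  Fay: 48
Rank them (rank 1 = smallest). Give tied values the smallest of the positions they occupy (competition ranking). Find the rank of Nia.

Sorted (ascending): 18, 30, 30, 48, 48, 48
The 2 values of 30 occupy positions 2–3 → each gets rank 2.
The 3 values of 48 occupy positions 4–6 → each gets rank 4.
Nia has value 30 → rank 2.

2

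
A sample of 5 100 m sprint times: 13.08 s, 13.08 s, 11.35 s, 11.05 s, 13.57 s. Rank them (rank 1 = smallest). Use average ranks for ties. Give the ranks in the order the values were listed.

Sorted (ascending): 11.05, 11.35, 13.08, 13.08, 13.57
The 2 values of 13.08 occupy positions 3–4 → average rank (3+4)/2 = 3.5.

3.5, 3.5, 2, 1, 5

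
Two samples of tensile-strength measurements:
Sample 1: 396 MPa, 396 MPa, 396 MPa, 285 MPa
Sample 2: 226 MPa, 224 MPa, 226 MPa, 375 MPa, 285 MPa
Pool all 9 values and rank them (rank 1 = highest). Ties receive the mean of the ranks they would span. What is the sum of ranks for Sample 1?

11.5

Sorted (descending): 396, 396, 396, 375, 285, 285, 226, 226, 224
The 3 values of 396 occupy positions 1–3 → average rank 2.
The 2 values of 285 occupy positions 5–6 → average rank (5+6)/2 = 5.5.
The 2 values of 226 occupy positions 7–8 → average rank (7+8)/2 = 7.5.
Sample 1 values → pooled ranks: 396→2, 396→2, 396→2, 285→5.5
Rank sum = 2 + 2 + 2 + 5.5 = 11.5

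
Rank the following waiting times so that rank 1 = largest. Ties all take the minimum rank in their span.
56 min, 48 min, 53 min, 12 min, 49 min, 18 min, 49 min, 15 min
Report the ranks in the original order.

1, 5, 2, 8, 3, 6, 3, 7

Sorted (descending): 56, 53, 49, 49, 48, 18, 15, 12
The 2 values of 49 occupy positions 3–4 → each gets rank 3.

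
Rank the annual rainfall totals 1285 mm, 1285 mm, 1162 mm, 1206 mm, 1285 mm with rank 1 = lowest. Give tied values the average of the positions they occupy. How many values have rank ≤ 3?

2

Sorted (ascending): 1162, 1206, 1285, 1285, 1285
The 3 values of 1285 occupy positions 3–5 → average rank 4.
Ranks ≤ 3: {1, 2} → 2 values.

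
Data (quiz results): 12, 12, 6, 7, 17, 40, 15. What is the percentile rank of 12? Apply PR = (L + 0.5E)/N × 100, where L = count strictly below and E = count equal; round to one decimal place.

42.9

N = 7.
Strictly below 12: 2. Equal to 12: 2.
PR = (2 + 0.5·2)/7 × 100 = 42.9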